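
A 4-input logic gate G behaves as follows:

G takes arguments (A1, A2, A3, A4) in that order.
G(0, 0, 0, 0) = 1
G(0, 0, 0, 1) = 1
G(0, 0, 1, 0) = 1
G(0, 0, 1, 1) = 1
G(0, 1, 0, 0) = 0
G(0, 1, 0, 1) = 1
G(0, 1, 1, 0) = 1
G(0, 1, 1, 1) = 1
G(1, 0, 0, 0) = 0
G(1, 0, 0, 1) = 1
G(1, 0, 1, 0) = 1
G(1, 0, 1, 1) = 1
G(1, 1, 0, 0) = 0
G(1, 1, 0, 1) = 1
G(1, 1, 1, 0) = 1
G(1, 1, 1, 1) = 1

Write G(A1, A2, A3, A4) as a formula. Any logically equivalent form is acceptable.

There are just 3 zero rows: (0,1,0,0), (1,0,0,0), (1,1,0,0). Their minterms are ¬A1·A2·¬A3·¬A4, A1·¬A2·¬A3·¬A4, A1·A2·¬A3·¬A4; the OR of those covers precisely the 0-outputs, and negating it yields G.

G(A1, A2, A3, A4) = NOT (((((NOT A1 AND A2) AND NOT A3) AND NOT A4) OR (((A1 AND NOT A2) AND NOT A3) AND NOT A4)) OR (((A1 AND A2) AND NOT A3) AND NOT A4))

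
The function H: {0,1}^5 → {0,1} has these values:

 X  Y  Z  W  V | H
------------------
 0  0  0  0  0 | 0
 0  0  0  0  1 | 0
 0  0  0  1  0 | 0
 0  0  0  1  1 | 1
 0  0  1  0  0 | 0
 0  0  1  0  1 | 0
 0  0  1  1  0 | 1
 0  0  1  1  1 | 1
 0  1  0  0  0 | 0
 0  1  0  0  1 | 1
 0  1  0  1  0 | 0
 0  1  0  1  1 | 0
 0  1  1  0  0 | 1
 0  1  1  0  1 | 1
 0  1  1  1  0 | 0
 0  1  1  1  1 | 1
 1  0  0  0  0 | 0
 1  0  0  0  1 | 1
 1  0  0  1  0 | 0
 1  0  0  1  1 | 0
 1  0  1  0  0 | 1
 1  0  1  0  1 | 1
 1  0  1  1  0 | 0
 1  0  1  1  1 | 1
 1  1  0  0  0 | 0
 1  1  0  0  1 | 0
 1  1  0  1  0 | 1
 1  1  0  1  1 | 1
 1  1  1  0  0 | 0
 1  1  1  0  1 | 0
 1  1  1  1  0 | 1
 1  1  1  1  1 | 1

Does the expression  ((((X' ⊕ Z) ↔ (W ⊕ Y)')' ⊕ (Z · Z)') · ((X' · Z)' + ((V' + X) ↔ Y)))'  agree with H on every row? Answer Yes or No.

No

Check the formula against H row by row:
  X=0, Y=0, Z=0, W=0, V=0: formula gives 0, H = 0 ✓
  X=0, Y=0, Z=0, W=0, V=1: formula gives 0, H = 0 ✓
  X=0, Y=0, Z=0, W=1, V=0: formula gives 1, but H = 0 ✗
Since they disagree at (0,0,0,1,0), the expression is not a correct formula for H.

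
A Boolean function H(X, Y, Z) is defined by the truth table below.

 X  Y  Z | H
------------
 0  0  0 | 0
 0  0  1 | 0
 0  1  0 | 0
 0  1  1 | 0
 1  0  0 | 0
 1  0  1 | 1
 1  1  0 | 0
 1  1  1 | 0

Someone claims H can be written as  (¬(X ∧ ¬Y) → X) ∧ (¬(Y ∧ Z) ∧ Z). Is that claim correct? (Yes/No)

Yes

Test each input against both H and the formula:
  X=0, Y=0, Z=0: formula gives 0, H = 0 ✓
  X=0, Y=0, Z=1: formula gives 0, H = 0 ✓
  X=0, Y=1, Z=0: formula gives 0, H = 0 ✓
  X=0, Y=1, Z=1: formula gives 0, H = 0 ✓
  X=1, Y=0, Z=0: formula gives 0, H = 0 ✓
  … (the remaining 3 rows also agree.)
No disagreement on any input; they are logically equivalent.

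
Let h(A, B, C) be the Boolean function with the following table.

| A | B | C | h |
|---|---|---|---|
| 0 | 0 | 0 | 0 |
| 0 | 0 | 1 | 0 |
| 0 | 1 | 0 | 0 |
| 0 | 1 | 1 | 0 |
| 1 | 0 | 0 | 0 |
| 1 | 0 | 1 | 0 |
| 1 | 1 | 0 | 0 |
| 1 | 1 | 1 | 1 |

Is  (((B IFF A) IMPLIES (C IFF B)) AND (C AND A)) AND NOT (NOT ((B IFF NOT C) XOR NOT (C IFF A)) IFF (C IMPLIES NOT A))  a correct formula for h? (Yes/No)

Yes

Check the formula against h row by row:
  A=0, B=0, C=0: formula gives 0, h = 0 ✓
  A=0, B=0, C=1: formula gives 0, h = 0 ✓
  A=0, B=1, C=0: formula gives 0, h = 0 ✓
  A=0, B=1, C=1: formula gives 0, h = 0 ✓
  A=1, B=0, C=0: formula gives 0, h = 0 ✓
  …and likewise for the remaining 3 rows.
Every row agrees, so the formula is equivalent.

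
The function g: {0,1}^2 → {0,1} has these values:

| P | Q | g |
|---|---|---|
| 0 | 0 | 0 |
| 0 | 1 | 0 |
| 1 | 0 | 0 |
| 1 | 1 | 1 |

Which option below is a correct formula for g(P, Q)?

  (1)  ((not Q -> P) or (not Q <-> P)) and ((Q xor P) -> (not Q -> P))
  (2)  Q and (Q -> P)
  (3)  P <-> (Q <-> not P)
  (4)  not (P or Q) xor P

2

(1) fails at (0,1): the formula yields 1, g is 0.
(3) fails at (0,0): the formula yields 1, g is 0.
(4) fails at (0,0): the formula yields 1, g is 0.
(2) is the remaining candidate, and it agrees with g on all 4 inputs.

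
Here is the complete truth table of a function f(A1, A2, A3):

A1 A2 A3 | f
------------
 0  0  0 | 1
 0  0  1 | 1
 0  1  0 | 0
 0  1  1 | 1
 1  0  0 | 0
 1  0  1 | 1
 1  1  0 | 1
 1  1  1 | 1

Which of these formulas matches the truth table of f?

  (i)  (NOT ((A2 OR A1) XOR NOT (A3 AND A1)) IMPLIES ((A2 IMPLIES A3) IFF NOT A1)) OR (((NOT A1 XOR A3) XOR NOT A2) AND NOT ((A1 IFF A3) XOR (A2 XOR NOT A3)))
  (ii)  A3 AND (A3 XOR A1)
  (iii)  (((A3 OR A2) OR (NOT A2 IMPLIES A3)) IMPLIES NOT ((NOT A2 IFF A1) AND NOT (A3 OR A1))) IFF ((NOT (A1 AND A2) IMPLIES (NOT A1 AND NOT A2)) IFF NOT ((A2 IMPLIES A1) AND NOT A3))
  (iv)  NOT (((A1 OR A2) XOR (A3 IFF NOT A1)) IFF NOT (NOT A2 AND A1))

i

(ii) fails at (0,0,0): the formula yields 0, f is 1.
(iii) fails at (0,0,0): the formula yields 0, f is 1.
(iv) fails at (0,0,1): the formula yields 0, f is 1.
(i) is the remaining candidate, and it agrees with f on all 8 inputs.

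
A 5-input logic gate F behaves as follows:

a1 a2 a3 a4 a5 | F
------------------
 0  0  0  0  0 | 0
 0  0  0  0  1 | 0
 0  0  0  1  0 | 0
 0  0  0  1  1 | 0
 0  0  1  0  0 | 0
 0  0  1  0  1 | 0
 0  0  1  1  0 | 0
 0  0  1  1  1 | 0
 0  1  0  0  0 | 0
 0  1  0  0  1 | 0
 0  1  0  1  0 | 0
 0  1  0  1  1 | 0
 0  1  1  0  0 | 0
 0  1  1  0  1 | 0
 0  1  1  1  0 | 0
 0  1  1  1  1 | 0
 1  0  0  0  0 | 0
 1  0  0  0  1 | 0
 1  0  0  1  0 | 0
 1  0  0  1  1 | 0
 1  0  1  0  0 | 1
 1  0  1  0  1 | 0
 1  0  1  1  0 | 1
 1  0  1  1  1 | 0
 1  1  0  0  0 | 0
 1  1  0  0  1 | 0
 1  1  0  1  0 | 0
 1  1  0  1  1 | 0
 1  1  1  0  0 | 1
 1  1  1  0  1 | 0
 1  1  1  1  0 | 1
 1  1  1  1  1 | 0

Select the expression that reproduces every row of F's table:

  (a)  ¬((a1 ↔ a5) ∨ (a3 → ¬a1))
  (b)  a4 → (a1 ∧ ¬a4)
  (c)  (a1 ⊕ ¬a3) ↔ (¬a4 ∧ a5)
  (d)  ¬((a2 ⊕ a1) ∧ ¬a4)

a

(b): at (0,0,0,0,0) it gives 1, but F = 0 — eliminated.
(c): at (0,0,0,0,1) it gives 1, but F = 0 — eliminated.
(d): at (0,0,0,0,0) it gives 1, but F = 0 — eliminated.
That leaves (a). Evaluating it on every row reproduces the table of F exactly.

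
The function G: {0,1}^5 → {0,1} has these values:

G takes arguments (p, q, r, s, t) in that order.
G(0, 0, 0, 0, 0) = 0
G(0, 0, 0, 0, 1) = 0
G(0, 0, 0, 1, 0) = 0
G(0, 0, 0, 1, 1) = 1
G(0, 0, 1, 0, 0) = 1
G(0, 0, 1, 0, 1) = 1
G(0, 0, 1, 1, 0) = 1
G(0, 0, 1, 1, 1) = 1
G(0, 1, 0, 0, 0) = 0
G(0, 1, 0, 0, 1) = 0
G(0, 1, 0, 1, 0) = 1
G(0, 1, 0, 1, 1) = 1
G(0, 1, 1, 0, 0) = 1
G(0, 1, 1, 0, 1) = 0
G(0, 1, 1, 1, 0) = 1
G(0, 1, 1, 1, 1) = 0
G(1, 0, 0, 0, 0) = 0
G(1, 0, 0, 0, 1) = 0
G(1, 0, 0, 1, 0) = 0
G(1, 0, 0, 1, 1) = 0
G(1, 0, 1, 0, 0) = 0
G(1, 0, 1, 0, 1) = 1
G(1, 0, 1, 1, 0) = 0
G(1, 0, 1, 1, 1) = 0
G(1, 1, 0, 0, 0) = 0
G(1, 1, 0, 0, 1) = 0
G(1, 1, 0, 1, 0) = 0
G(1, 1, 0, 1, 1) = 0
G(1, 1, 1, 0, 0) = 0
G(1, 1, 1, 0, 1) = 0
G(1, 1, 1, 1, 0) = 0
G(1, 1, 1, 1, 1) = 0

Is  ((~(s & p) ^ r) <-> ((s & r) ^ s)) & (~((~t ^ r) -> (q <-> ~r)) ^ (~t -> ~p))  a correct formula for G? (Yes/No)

Yes

Evaluate ((~(s & p) ^ r) <-> ((s & r) ^ s)) & (~((~t ^ r) -> (q <-> ~r)) ^ (~t -> ~p)) on each row and compare to G:
  p=0, q=0, r=0, s=0, t=0: formula gives 0, G = 0 ✓
  p=0, q=0, r=0, s=0, t=1: formula gives 0, G = 0 ✓
  p=0, q=0, r=0, s=1, t=0: formula gives 0, G = 0 ✓
  p=0, q=0, r=0, s=1, t=1: formula gives 1, G = 1 ✓
  … (the remaining 28 rows also agree.)
Every row agrees, so the formula is equivalent.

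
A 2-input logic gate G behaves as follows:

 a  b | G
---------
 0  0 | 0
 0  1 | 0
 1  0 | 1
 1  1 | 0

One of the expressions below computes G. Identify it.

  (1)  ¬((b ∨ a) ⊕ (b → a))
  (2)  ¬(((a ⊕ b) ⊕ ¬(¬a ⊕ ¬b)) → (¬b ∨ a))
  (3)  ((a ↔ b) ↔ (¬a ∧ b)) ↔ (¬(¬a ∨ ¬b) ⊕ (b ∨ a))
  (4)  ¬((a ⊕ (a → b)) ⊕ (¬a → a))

(1): at (1,1) it gives 1, but G = 0 — eliminated.
(2): at (0,1) it gives 1, but G = 0 — eliminated.
(3): at (0,0) it gives 1, but G = 0 — eliminated.
(4) is the remaining candidate, and it agrees with G on all 4 inputs.

4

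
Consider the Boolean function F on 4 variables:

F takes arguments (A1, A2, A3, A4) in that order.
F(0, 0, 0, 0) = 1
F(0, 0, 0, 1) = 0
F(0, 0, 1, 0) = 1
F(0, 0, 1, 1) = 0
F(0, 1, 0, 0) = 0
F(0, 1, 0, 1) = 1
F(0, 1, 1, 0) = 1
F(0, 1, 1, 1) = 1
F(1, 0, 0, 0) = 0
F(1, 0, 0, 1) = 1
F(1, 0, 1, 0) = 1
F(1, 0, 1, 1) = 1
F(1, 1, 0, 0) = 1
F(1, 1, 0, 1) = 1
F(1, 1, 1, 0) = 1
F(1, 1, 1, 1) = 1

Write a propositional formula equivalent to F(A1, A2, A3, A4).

The 0-rows are (0,0,0,1), (0,0,1,1), (0,1,0,0), (1,0,0,0). Take each as a conjunction (¬A1·¬A2·¬A3·A4, ¬A1·¬A2·A3·A4, ¬A1·A2·¬A3·¬A4, A1·¬A2·¬A3·¬A4), form their disjunction, and complement — that gives a formula that is 1 everywhere F is.

F(A1, A2, A3, A4) = not ((((((not A1 and not A2) and not A3) and A4) or (((not A1 and not A2) and A3) and A4)) or (((not A1 and A2) and not A3) and not A4)) or (((A1 and not A2) and not A3) and not A4))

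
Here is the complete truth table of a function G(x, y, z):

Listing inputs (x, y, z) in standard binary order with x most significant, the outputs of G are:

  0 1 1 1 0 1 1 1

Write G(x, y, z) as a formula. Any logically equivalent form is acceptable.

There are just 2 zero rows: (0,0,0), (1,0,0). Their minterms are ¬x·¬y·¬z, x·¬y·¬z; the OR of those covers precisely the 0-outputs, and negating it yields G.

G(x, y, z) = ¬(((¬x ∧ ¬y) ∧ ¬z) ∨ ((x ∧ ¬y) ∧ ¬z))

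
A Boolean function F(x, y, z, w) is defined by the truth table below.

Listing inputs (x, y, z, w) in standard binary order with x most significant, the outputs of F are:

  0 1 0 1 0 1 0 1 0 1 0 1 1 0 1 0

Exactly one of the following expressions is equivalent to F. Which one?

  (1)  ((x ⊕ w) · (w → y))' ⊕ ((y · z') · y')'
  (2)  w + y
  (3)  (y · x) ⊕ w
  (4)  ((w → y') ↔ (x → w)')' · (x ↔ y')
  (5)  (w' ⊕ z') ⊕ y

3

(1): at (0,0,0,1) it gives 0, but F = 1 — eliminated.
(2): at (0,1,0,0) it gives 1, but F = 0 — eliminated.
(4): at (0,0,0,1) it gives 0, but F = 1 — eliminated.
(5): at (0,0,1,0) it gives 1, but F = 0 — eliminated.
Only (3) survives; checking it on all 16 rows confirms it matches F.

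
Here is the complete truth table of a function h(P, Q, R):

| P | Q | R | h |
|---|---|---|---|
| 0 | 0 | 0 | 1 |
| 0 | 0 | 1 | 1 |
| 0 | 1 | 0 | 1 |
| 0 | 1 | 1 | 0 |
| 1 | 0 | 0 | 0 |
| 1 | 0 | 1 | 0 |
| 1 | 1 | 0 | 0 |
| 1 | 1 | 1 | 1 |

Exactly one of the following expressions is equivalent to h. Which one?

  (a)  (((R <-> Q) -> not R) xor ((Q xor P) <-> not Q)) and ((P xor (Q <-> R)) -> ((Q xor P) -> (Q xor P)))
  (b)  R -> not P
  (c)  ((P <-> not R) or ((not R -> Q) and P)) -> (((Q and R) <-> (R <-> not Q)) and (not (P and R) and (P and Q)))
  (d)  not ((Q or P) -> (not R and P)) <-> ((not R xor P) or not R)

(b) disagrees with h on (0,1,1) (formula → 1, table → 0); rule it out.
(c) disagrees with h on (0,0,1) (formula → 0, table → 1); rule it out.
(d) disagrees with h on (0,0,0) (formula → 0, table → 1); rule it out.
(a) is the remaining candidate, and it agrees with h on all 8 inputs.

a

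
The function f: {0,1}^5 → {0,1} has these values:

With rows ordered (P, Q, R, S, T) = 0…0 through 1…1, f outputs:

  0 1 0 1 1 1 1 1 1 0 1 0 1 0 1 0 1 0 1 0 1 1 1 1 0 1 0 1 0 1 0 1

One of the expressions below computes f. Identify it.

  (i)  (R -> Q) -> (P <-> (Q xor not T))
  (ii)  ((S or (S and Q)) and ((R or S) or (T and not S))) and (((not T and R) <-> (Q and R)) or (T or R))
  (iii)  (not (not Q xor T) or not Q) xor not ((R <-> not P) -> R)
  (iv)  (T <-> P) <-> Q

(ii) fails at (0,0,0,0,1): the formula yields 0, f is 1.
(iii) fails at (0,0,0,0,0): the formula yields 1, f is 0.
(iv) fails at (0,0,1,0,0): the formula yields 0, f is 1.
That leaves (i). Evaluating it on every row reproduces the table of f exactly.

i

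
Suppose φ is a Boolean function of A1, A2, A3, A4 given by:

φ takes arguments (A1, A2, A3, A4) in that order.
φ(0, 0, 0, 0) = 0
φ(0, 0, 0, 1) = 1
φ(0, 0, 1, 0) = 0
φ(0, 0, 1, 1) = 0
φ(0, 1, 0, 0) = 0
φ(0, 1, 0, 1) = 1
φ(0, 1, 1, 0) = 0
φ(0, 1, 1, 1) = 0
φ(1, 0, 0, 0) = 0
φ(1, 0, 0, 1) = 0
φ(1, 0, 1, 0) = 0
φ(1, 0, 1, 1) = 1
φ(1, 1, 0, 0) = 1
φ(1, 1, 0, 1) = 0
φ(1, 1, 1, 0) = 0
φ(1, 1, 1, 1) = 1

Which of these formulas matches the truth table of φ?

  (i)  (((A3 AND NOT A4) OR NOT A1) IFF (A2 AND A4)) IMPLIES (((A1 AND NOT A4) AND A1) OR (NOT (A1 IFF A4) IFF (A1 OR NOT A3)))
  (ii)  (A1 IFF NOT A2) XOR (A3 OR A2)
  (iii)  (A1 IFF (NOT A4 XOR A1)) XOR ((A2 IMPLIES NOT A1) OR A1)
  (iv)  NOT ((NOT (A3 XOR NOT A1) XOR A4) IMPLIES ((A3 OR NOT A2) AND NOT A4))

(i) disagrees with φ on (0,0,0,0) (formula → 1, table → 0); rule it out.
(ii) disagrees with φ on (0,0,0,1) (formula → 0, table → 1); rule it out.
(iii) disagrees with φ on (0,0,0,0) (formula → 1, table → 0); rule it out.
Only (iv) survives; checking it on all 16 rows confirms it matches φ.

iv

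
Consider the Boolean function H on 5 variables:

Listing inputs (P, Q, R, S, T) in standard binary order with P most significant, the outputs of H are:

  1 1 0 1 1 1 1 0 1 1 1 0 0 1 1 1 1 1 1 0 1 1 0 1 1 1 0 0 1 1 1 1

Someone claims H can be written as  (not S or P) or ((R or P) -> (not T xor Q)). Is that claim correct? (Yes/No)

Test each input against both H and the formula:
  P=0, Q=0, R=0, S=0, T=0: formula gives 1, H = 1 ✓
  P=0, Q=0, R=0, S=0, T=1: formula gives 1, H = 1 ✓
  P=0, Q=0, R=0, S=1, T=0: formula gives 1, but H = 0 ✗
A single disagreement suffices: at (0,0,0,1,0) they differ, so the formula does not compute H.

No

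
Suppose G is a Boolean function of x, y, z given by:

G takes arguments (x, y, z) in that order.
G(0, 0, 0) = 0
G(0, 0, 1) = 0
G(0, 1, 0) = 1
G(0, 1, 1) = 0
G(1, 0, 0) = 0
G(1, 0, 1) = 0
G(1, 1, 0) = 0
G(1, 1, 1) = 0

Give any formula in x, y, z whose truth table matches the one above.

G(x, y, z) = (~x & y) & ~z

Only row (0,1,0) gives 1. That row's minterm ¬x·y·¬z is G directly.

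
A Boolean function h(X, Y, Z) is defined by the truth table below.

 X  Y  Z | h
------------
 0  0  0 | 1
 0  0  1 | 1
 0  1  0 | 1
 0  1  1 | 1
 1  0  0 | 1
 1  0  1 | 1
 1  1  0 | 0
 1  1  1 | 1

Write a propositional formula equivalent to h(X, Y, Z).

h is 0 on exactly one input, (1,1,0), whose minterm is X·Y·¬Z. So h is the negation of that single conjunction.

h(X, Y, Z) = not ((X and Y) and not Z)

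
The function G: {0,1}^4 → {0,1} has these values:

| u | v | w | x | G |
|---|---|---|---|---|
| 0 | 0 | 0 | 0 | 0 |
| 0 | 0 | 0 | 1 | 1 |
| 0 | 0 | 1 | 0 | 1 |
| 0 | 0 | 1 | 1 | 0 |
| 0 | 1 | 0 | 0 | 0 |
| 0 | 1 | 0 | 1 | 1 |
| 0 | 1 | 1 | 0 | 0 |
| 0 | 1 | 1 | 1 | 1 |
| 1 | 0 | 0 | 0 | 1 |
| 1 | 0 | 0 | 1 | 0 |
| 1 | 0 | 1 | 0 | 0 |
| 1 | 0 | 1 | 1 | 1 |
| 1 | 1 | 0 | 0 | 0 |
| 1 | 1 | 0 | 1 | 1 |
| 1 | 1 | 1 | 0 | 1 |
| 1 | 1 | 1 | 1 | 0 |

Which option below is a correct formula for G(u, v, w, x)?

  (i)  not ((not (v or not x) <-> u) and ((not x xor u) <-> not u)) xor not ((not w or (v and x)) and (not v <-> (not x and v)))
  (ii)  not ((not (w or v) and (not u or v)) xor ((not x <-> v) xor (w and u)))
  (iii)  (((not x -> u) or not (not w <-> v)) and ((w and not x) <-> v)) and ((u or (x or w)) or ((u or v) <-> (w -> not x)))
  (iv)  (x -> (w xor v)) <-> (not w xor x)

(i) fails at (0,0,0,0): the formula yields 1, G is 0.
(iii) fails at (0,0,1,0): the formula yields 0, G is 1.
(iv) fails at (0,0,0,0): the formula yields 1, G is 0.
Only (ii) survives; checking it on all 16 rows confirms it matches G.

ii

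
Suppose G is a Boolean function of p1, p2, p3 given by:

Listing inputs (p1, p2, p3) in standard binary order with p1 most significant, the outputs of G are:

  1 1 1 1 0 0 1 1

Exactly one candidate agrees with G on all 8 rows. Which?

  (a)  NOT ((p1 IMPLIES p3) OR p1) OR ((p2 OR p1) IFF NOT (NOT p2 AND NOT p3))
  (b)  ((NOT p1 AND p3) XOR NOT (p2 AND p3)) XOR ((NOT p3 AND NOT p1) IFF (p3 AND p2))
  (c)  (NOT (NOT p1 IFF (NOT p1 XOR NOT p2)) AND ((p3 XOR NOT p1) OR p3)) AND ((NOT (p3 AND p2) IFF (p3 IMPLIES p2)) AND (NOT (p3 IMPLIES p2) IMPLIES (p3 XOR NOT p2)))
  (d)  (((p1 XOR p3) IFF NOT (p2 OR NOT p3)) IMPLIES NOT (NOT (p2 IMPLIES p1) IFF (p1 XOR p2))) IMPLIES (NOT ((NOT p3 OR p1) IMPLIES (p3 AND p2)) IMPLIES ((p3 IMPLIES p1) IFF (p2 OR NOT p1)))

d

(a) fails at (0,0,1): the formula yields 0, G is 1.
(b) fails at (1,1,0): the formula yields 0, G is 1.
(c) fails at (0,0,1): the formula yields 0, G is 1.
That leaves (d). Evaluating it on every row reproduces the table of G exactly.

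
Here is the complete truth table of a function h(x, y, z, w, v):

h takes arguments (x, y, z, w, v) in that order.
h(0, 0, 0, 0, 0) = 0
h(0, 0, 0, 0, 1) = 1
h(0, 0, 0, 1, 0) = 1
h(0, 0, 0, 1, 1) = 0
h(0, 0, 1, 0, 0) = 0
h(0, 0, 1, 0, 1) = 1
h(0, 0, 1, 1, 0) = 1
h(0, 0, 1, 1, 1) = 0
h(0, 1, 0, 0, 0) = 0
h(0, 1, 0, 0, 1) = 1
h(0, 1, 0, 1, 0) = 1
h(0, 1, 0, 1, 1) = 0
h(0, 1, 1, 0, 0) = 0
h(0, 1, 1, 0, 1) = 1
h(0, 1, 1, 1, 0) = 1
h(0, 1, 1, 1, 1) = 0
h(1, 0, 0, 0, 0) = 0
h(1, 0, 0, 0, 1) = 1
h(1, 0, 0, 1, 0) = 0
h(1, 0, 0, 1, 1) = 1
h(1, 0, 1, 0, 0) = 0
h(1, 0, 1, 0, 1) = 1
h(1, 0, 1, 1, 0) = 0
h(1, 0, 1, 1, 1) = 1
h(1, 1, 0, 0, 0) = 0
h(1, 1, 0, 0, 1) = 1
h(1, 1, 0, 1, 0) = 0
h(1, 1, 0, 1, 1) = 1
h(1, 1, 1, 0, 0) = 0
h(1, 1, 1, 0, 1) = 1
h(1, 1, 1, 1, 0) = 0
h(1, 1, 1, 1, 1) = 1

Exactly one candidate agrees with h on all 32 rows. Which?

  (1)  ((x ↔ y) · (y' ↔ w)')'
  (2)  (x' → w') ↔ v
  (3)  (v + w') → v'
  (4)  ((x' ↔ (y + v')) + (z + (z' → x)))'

2

(1) fails at (0,0,0,0,1): the formula yields 0, h is 1.
(3) fails at (0,0,0,0,0): the formula yields 1, h is 0.
(4) fails at (0,0,0,1,0): the formula yields 0, h is 1.
That leaves (2). Evaluating it on every row reproduces the table of h exactly.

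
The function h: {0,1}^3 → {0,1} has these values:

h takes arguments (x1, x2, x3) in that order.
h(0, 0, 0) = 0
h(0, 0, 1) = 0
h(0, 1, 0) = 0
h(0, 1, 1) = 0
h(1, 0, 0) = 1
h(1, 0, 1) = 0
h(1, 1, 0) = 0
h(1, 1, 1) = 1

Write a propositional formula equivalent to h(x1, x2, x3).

The 1-rows are (1,0,0), (1,1,1). Each contributes one minterm — x1·¬x2·¬x3; x1·x2·x3 — and their disjunction is a sum-of-products form of h.

h(x1, x2, x3) = ((x1 and not x2) and not x3) or ((x1 and x2) and x3)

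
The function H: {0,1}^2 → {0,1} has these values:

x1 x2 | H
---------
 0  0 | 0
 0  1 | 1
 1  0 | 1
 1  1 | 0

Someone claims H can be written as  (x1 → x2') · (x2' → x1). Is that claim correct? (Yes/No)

Check the formula against H row by row:
  x1=0, x2=0: formula gives 0, H = 0 ✓
  x1=0, x2=1: formula gives 1, H = 1 ✓
  x1=1, x2=0: formula gives 1, H = 1 ✓
  x1=1, x2=1: formula gives 0, H = 0 ✓
Every row agrees, so the formula is equivalent.

Yes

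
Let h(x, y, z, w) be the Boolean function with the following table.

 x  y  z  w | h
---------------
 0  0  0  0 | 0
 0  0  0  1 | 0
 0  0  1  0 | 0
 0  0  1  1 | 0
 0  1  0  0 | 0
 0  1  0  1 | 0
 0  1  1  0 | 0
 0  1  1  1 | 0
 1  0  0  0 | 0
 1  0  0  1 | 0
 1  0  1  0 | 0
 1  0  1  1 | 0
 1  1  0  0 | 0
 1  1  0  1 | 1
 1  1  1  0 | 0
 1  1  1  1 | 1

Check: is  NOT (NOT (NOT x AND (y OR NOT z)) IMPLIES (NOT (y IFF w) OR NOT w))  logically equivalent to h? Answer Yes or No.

Yes

Test each input against both h and the formula:
  x=0, y=0, z=0, w=0: formula gives 0, h = 0 ✓
  x=0, y=0, z=0, w=1: formula gives 0, h = 0 ✓
  x=0, y=0, z=1, w=0: formula gives 0, h = 0 ✓
  x=0, y=0, z=1, w=1: formula gives 0, h = 0 ✓
  … (the remaining 12 rows also agree.)
No disagreement on any input; they are logically equivalent.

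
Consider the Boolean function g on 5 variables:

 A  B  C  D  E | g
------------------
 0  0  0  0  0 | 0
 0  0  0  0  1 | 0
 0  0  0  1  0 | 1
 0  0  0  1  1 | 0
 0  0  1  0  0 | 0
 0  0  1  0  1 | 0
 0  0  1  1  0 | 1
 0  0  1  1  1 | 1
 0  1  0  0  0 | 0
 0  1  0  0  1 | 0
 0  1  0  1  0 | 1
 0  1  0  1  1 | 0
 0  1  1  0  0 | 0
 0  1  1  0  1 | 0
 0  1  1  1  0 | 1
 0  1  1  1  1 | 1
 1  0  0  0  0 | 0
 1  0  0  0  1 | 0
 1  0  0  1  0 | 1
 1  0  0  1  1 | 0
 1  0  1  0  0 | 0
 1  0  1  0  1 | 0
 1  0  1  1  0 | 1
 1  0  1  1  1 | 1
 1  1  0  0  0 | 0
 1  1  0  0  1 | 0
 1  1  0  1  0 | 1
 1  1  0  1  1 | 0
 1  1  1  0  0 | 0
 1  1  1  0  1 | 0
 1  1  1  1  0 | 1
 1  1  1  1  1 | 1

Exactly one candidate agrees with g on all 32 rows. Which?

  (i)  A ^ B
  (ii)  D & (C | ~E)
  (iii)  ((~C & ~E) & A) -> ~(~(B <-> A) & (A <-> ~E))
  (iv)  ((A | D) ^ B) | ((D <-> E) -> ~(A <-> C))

ii

(i) fails at (0,0,0,1,0): the formula yields 0, g is 1.
(iii) fails at (0,0,0,0,0): the formula yields 1, g is 0.
(iv) fails at (0,0,0,0,1): the formula yields 1, g is 0.
(ii) is the remaining candidate, and it agrees with g on all 32 inputs.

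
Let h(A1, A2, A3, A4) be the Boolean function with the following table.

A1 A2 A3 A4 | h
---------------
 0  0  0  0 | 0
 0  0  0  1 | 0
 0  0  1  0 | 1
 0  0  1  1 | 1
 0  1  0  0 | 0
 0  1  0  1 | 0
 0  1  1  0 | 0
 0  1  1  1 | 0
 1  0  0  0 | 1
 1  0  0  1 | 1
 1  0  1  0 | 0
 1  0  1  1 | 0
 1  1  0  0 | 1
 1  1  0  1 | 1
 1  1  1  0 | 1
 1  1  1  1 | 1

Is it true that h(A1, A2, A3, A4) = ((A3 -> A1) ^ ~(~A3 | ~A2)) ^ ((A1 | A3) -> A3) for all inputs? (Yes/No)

Check the formula against h row by row:
  A1=0, A2=0, A3=0, A4=0: formula gives 0, h = 0 ✓
  A1=0, A2=0, A3=0, A4=1: formula gives 0, h = 0 ✓
  A1=0, A2=0, A3=1, A4=0: formula gives 1, h = 1 ✓
  A1=0, A2=0, A3=1, A4=1: formula gives 1, h = 1 ✓
  … (the remaining 12 rows also agree.)
All 16 rows match — the expression computes h exactly.

Yes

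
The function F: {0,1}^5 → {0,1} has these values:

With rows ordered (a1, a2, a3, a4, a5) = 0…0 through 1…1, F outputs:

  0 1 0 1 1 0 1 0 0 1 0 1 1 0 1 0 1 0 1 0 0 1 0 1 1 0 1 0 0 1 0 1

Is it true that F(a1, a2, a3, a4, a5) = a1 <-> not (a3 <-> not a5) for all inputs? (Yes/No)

Check the formula against F row by row:
  a1=0, a2=0, a3=0, a4=0, a5=0: formula gives 0, F = 0 ✓
  a1=0, a2=0, a3=0, a4=0, a5=1: formula gives 1, F = 1 ✓
  a1=0, a2=0, a3=0, a4=1, a5=0: formula gives 0, F = 0 ✓
  a1=0, a2=0, a3=0, a4=1, a5=1: formula gives 1, F = 1 ✓
  …and likewise for the remaining 28 rows.
Every row agrees, so the formula is equivalent.

Yes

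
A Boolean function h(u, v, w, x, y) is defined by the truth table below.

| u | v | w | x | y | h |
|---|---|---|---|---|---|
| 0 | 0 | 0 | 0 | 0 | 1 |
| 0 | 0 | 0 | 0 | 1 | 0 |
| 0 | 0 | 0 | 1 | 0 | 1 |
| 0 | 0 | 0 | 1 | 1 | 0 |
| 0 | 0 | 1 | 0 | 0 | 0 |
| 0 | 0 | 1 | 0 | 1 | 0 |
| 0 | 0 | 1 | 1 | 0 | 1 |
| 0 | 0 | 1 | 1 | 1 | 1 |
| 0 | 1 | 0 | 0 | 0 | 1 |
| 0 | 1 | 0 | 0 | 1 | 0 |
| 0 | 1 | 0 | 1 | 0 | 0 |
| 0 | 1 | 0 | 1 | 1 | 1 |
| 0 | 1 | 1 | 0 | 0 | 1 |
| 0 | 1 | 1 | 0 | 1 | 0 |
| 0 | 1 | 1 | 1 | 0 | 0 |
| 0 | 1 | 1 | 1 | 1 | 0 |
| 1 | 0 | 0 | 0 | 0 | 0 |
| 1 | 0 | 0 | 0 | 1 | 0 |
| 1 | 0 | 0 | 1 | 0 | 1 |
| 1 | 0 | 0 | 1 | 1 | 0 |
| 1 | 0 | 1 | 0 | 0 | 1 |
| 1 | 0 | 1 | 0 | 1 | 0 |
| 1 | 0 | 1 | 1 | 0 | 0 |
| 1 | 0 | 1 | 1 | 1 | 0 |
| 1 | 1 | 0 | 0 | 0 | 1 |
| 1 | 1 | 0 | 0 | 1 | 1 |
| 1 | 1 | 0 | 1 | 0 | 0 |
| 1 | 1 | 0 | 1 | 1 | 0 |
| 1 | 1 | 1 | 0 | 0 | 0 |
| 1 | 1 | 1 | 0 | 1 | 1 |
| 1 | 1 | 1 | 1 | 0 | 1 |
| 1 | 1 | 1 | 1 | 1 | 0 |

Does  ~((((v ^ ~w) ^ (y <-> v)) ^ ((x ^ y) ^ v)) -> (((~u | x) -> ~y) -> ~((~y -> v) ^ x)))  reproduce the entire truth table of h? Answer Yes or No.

Evaluate ~((((v ^ ~w) ^ (y <-> v)) ^ ((x ^ y) ^ v)) -> (((~u | x) -> ~y) -> ~((~y -> v) ^ x))) on each row and compare to h:
  u=0, v=0, w=0, x=0, y=0: formula gives 0, but h = 1 ✗
A single disagreement suffices: at (0,0,0,0,0) they differ, so the formula does not compute h.

No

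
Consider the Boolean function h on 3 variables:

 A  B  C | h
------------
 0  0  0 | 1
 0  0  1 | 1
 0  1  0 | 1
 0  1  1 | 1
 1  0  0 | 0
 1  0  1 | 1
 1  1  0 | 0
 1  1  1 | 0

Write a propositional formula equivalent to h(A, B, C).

There are just 3 zero rows: (1,0,0), (1,1,0), (1,1,1). Their minterms are A·¬B·¬C, A·B·¬C, A·B·C; the OR of those covers precisely the 0-outputs, and negating it yields h.

h(A, B, C) = ((((A · B') · C') + ((A · B) · C')) + ((A · B) · C))'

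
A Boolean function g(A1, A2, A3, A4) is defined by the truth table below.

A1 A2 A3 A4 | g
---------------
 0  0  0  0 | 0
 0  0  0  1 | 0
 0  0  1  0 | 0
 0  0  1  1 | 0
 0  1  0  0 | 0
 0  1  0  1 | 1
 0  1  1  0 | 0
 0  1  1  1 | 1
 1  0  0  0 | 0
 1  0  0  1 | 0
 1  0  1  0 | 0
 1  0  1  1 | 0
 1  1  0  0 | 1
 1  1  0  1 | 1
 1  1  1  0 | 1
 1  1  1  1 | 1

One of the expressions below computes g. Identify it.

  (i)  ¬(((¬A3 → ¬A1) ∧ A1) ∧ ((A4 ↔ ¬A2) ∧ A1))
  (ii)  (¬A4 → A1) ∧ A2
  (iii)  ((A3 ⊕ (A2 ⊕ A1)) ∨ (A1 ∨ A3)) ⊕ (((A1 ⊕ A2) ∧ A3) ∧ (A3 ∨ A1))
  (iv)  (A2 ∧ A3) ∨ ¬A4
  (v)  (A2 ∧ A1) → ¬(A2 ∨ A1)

ii

(i): at (0,0,0,0) it gives 1, but g = 0 — eliminated.
(iii): at (0,0,1,0) it gives 1, but g = 0 — eliminated.
(iv): at (0,0,0,0) it gives 1, but g = 0 — eliminated.
(v): at (0,0,0,0) it gives 1, but g = 0 — eliminated.
(ii) is the remaining candidate, and it agrees with g on all 16 inputs.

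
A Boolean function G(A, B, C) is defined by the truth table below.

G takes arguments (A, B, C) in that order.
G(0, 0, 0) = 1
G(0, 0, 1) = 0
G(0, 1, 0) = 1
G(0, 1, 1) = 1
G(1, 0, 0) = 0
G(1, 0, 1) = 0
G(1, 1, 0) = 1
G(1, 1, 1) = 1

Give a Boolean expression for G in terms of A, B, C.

The 0-rows are (0,0,1), (1,0,0), (1,0,1). Take each as a conjunction (¬A·¬B·C, A·¬B·¬C, A·¬B·C), form their disjunction, and complement — that gives a formula that is 1 everywhere G is.

G(A, B, C) = ~((((~A & ~B) & C) | ((A & ~B) & ~C)) | ((A & ~B) & C))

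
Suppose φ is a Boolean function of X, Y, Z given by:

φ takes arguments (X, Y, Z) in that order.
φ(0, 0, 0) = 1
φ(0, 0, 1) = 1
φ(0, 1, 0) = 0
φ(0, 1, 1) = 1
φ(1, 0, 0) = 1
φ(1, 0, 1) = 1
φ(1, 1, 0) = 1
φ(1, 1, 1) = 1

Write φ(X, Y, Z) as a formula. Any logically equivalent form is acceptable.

φ(X, Y, Z) = ((X' · Y) · Z')'

Only row (0,1,0) gives 0. So φ is 1 everywhere except there — the complement of the minterm ¬X·Y·¬Z.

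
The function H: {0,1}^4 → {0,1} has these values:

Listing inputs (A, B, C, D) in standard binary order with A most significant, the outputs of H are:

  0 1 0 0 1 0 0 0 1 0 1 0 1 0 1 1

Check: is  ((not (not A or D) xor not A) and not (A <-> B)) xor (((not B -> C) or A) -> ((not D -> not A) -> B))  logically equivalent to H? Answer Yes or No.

Check the formula against H row by row:
  A=0, B=0, C=0, D=0: formula gives 1, but H = 0 ✗
Since they disagree at (0,0,0,0), the expression is not a correct formula for H.

No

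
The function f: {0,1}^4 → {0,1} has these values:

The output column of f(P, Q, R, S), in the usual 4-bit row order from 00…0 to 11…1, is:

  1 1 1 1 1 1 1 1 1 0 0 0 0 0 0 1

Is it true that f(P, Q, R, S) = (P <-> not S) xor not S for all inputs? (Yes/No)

No

Evaluate (P <-> not S) xor not S on each row and compare to f:
  P=0, Q=0, R=0, S=0: formula gives 1, f = 1 ✓
  P=0, Q=0, R=0, S=1: formula gives 1, f = 1 ✓
  P=0, Q=0, R=1, S=0: formula gives 1, f = 1 ✓
  P=0, Q=0, R=1, S=1: formula gives 1, f = 1 ✓
  …
  P=1, Q=0, R=0, S=0: formula gives 0, but f = 1 ✗
Since they disagree at (1,0,0,0), the expression is not a correct formula for f.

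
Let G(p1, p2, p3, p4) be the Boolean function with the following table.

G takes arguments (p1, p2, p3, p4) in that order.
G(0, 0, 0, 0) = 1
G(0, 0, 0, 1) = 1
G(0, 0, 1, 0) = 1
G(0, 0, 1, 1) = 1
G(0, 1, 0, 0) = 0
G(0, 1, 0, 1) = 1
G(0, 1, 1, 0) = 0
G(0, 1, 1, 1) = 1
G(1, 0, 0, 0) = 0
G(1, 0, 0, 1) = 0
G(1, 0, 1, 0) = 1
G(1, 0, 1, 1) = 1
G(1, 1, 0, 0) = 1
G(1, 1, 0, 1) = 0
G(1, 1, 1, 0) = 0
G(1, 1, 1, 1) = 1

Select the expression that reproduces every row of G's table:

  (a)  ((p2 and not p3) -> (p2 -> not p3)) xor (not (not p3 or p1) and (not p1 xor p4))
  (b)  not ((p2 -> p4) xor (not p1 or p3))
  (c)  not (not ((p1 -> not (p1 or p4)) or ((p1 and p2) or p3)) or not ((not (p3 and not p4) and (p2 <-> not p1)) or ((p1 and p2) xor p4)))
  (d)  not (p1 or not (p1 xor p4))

(a): at (0,0,1,0) it gives 0, but G = 1 — eliminated.
(c): at (0,0,0,0) it gives 0, but G = 1 — eliminated.
(d): at (0,0,0,0) it gives 0, but G = 1 — eliminated.
That leaves (b). Evaluating it on every row reproduces the table of G exactly.

b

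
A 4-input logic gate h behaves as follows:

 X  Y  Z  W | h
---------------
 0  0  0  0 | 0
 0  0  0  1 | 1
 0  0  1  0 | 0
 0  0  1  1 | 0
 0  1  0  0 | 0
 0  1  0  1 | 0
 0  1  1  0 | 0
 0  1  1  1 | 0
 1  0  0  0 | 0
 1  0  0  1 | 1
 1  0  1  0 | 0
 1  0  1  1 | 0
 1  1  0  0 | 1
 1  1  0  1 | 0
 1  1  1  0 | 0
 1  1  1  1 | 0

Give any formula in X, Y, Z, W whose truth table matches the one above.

h(X, Y, Z, W) = ((((not X and not Y) and not Z) and W) or (((X and not Y) and not Z) and W)) or (((X and Y) and not Z) and not W)

Collect the rows where h=1 — (0,0,0,1), (1,0,0,1), (1,1,0,0) — and write one minterm per row: ¬X·¬Y·¬Z·W, X·¬Y·¬Z·W, X·Y·¬Z·¬W. Their union (logical OR) reproduces the table exactly.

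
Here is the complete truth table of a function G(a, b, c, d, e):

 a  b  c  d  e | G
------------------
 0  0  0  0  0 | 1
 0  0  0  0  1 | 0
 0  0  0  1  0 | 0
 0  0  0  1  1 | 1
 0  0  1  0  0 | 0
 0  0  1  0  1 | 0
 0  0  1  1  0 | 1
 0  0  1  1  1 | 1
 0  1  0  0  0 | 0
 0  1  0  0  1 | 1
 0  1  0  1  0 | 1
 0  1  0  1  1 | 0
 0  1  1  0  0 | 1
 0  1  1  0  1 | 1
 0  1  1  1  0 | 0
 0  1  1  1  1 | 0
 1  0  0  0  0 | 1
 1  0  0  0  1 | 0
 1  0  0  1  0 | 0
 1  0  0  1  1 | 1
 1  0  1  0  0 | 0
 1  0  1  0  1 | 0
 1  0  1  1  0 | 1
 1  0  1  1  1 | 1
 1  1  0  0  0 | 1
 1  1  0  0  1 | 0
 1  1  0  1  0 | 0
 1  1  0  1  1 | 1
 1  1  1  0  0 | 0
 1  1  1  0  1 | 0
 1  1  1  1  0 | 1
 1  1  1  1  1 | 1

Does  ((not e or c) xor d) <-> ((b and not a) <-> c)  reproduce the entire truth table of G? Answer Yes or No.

Test each input against both G and the formula:
  a=0, b=0, c=0, d=0, e=0: formula gives 1, G = 1 ✓
  a=0, b=0, c=0, d=0, e=1: formula gives 0, G = 0 ✓
  a=0, b=0, c=0, d=1, e=0: formula gives 0, G = 0 ✓
  a=0, b=0, c=0, d=1, e=1: formula gives 1, G = 1 ✓
  …and likewise for the remaining 28 rows.
All 32 rows match — the expression computes G exactly.

Yes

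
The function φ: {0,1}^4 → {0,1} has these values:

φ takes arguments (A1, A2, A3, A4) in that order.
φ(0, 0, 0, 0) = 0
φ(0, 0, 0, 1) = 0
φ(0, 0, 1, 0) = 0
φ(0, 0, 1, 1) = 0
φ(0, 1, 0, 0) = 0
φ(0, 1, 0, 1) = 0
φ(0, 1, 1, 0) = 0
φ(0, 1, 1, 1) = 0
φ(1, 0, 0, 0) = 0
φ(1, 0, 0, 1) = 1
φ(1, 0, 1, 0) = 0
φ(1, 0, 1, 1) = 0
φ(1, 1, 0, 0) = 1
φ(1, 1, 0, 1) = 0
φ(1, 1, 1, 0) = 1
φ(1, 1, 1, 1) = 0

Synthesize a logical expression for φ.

The 1-rows are (1,0,0,1), (1,1,0,0), (1,1,1,0). Each contributes one minterm — A1·¬A2·¬A3·A4; A1·A2·¬A3·¬A4; A1·A2·A3·¬A4 — and their disjunction is a sum-of-products form of φ.

φ(A1, A2, A3, A4) = ((((A1 ∧ ¬A2) ∧ ¬A3) ∧ A4) ∨ (((A1 ∧ A2) ∧ ¬A3) ∧ ¬A4)) ∨ (((A1 ∧ A2) ∧ A3) ∧ ¬A4)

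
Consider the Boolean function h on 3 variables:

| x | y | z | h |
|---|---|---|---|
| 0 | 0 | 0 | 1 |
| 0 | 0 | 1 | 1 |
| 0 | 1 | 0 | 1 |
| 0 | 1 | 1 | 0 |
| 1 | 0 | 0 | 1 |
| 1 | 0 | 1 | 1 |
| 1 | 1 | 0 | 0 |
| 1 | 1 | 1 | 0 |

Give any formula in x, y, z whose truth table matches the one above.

h(x, y, z) = ((((x' · y) · z) + ((x · y) · z')) + ((x · y) · z))'

There are just 3 zero rows: (0,1,1), (1,1,0), (1,1,1). Their minterms are ¬x·y·z, x·y·¬z, x·y·z; the OR of those covers precisely the 0-outputs, and negating it yields h.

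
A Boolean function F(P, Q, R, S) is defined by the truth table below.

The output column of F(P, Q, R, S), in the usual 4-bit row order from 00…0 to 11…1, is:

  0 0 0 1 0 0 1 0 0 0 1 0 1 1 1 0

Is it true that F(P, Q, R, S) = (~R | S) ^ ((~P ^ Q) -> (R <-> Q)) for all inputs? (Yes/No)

Check the formula against F row by row:
  P=0, Q=0, R=0, S=0: formula gives 0, F = 0 ✓
  P=0, Q=0, R=0, S=1: formula gives 0, F = 0 ✓
  P=0, Q=0, R=1, S=0: formula gives 0, F = 0 ✓
  P=0, Q=0, R=1, S=1: formula gives 1, F = 1 ✓
  …and likewise for the remaining 12 rows.
No disagreement on any input; they are logically equivalent.

Yes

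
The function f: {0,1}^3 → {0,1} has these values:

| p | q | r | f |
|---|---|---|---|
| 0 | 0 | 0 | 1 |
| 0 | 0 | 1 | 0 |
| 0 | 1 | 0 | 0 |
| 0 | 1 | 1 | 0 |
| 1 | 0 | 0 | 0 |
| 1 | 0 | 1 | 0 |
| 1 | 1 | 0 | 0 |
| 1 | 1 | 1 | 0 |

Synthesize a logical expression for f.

f(p, q, r) = ¬((p ∨ q) ∨ r)

The output is 1 only when every input is 0 — NOR of all inputs.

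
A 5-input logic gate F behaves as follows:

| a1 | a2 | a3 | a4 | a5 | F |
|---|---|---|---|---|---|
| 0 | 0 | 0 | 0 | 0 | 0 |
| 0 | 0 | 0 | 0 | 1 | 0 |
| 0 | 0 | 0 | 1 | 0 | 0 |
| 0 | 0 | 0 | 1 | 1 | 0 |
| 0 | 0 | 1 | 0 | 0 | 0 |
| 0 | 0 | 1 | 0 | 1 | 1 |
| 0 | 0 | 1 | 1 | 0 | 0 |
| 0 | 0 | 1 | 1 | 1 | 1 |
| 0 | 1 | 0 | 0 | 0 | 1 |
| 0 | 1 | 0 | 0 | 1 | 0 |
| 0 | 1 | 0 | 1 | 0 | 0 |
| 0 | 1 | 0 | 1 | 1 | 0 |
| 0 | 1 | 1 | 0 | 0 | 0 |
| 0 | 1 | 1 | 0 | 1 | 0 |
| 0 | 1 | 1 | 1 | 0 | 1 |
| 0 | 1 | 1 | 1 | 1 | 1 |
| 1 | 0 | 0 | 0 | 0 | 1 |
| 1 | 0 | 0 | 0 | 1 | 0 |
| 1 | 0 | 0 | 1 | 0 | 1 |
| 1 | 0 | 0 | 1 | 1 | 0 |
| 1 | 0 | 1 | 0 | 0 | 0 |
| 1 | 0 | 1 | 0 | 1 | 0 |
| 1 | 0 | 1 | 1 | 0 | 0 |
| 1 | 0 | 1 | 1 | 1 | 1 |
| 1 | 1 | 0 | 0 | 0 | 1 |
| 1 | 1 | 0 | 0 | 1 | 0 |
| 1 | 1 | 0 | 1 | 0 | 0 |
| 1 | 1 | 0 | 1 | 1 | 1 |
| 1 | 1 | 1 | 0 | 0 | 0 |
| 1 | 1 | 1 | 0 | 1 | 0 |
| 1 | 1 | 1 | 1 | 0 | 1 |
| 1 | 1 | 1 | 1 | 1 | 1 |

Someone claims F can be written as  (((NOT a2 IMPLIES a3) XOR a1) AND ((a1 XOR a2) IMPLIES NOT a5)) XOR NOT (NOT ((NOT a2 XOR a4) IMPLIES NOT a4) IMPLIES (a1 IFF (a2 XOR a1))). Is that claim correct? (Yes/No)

Check the formula against F row by row:
  a1=0, a2=0, a3=0, a4=0, a5=0: formula gives 0, F = 0 ✓
  a1=0, a2=0, a3=0, a4=0, a5=1: formula gives 0, F = 0 ✓
  a1=0, a2=0, a3=0, a4=1, a5=0: formula gives 0, F = 0 ✓
  a1=0, a2=0, a3=0, a4=1, a5=1: formula gives 0, F = 0 ✓
  a1=0, a2=0, a3=1, a4=0, a5=0: formula gives 1, but F = 0 ✗
A single disagreement suffices: at (0,0,1,0,0) they differ, so the formula does not compute F.

No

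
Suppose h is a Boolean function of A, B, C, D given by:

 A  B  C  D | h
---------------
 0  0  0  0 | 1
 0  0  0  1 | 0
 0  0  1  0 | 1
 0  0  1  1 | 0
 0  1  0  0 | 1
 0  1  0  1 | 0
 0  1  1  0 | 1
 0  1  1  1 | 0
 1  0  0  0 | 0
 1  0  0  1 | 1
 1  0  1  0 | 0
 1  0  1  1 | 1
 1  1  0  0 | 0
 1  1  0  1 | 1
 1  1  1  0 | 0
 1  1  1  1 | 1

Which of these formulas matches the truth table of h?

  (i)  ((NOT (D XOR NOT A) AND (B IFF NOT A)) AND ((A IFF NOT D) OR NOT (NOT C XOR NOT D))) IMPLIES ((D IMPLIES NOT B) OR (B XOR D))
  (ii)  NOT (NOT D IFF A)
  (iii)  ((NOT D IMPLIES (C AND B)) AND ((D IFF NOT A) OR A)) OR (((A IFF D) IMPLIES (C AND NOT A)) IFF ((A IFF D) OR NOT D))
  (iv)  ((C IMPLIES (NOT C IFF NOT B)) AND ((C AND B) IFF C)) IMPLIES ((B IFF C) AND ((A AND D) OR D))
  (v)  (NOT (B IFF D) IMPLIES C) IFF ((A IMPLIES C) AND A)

(i) fails at (0,0,0,1): the formula yields 1, h is 0.
(iii) fails at (0,0,0,0): the formula yields 0, h is 1.
(iv) fails at (0,0,0,0): the formula yields 0, h is 1.
(v) fails at (0,0,0,0): the formula yields 0, h is 1.
(ii) is the remaining candidate, and it agrees with h on all 16 inputs.

ii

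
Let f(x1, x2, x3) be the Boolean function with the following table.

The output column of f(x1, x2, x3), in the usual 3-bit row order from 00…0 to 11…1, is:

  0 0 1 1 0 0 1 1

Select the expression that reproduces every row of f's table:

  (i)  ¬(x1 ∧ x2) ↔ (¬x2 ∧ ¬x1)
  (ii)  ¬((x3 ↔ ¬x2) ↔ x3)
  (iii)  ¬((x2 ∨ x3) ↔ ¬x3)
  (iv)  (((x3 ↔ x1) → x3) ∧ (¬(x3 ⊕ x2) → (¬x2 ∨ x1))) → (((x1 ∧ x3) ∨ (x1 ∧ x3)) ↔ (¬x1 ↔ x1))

ii

(i) disagrees with f on (0,0,0) (formula → 1, table → 0); rule it out.
(iii) disagrees with f on (0,0,0) (formula → 1, table → 0); rule it out.
(iv) disagrees with f on (0,0,0) (formula → 1, table → 0); rule it out.
Only (ii) survives; checking it on all 8 rows confirms it matches f.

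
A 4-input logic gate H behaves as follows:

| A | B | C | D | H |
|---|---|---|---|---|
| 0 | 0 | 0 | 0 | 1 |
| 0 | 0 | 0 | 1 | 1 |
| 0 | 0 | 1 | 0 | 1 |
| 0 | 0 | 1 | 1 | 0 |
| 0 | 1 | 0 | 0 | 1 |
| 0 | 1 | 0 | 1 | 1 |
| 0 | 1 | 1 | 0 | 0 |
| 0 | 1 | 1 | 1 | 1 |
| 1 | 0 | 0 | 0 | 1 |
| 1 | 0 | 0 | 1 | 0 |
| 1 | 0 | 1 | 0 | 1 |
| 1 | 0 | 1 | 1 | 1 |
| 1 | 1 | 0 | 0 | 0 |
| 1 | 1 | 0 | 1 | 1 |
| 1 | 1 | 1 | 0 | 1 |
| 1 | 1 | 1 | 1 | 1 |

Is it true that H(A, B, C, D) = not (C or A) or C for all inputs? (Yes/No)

Evaluate not (C or A) or C on each row and compare to H:
  A=0, B=0, C=0, D=0: formula gives 1, H = 1 ✓
  A=0, B=0, C=0, D=1: formula gives 1, H = 1 ✓
  A=0, B=0, C=1, D=0: formula gives 1, H = 1 ✓
  A=0, B=0, C=1, D=1: formula gives 1, but H = 0 ✗
Row (0,0,1,1) is a counterexample, so the formula is not equivalent to H.

No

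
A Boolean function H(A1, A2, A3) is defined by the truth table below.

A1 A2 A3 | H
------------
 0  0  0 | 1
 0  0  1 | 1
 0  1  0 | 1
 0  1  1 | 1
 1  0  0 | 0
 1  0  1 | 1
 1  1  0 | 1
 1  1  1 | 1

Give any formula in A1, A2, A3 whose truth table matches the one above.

H(A1, A2, A3) = ~((A1 & ~A2) & ~A3)

Only row (1,0,0) gives 0. So H is 1 everywhere except there — the complement of the minterm A1·¬A2·¬A3.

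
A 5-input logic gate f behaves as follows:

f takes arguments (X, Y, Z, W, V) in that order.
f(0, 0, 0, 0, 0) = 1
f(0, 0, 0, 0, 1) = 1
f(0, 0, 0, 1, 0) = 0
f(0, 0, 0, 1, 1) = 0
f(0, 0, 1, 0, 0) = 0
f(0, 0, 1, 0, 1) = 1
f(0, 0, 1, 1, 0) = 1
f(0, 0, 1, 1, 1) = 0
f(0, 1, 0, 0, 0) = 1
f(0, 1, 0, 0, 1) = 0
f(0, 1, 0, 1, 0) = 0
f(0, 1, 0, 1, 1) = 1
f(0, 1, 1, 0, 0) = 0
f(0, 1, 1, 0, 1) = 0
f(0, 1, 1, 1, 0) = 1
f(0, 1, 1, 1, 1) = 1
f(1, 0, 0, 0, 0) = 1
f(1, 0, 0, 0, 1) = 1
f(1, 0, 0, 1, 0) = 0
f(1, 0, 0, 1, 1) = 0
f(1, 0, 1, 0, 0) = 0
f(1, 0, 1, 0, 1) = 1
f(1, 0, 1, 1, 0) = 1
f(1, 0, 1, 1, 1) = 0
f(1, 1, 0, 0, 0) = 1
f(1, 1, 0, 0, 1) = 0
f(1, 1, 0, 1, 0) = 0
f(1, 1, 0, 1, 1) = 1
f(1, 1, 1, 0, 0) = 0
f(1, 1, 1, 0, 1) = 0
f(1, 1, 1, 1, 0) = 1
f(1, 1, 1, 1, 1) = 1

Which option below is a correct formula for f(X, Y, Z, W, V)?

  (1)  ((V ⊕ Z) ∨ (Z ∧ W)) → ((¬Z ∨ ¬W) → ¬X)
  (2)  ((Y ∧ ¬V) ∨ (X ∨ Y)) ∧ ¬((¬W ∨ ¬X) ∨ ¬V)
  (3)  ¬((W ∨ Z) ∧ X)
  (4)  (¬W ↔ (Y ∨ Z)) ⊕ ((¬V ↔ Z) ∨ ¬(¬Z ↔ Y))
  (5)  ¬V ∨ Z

(1) fails at (0,0,0,1,0): the formula yields 1, f is 0.
(2) fails at (0,0,0,0,0): the formula yields 0, f is 1.
(3) fails at (0,0,0,1,0): the formula yields 1, f is 0.
(5) fails at (0,0,0,0,1): the formula yields 0, f is 1.
That leaves (4). Evaluating it on every row reproduces the table of f exactly.

4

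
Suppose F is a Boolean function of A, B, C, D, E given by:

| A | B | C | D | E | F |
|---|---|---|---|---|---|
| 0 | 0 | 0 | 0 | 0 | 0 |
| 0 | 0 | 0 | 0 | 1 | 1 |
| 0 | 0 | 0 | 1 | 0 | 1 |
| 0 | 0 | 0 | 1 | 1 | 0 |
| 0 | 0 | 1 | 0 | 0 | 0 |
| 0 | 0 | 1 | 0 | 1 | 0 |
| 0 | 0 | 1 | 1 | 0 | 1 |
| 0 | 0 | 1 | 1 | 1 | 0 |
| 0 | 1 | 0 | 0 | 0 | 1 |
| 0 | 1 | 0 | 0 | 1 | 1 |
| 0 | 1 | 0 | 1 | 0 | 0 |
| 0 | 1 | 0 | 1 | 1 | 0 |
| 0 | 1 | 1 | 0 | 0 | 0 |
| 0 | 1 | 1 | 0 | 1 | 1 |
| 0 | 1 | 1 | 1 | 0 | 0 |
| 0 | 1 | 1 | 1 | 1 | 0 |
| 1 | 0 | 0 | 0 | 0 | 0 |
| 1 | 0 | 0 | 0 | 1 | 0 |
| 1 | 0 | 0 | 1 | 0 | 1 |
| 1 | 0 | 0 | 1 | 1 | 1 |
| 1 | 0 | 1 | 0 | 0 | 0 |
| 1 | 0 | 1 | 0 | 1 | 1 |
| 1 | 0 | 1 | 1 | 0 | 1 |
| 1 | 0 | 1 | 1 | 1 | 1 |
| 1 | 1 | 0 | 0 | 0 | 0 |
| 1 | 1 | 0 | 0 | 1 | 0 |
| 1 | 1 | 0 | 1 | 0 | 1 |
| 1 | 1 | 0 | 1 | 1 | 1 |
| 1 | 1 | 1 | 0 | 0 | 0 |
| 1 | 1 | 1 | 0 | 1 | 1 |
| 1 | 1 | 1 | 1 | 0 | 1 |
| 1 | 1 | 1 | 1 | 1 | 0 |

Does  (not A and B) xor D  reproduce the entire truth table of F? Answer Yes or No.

No

Test each input against both F and the formula:
  A=0, B=0, C=0, D=0, E=0: formula gives 0, F = 0 ✓
  A=0, B=0, C=0, D=0, E=1: formula gives 0, but F = 1 ✗
A single disagreement suffices: at (0,0,0,0,1) they differ, so the formula does not compute F.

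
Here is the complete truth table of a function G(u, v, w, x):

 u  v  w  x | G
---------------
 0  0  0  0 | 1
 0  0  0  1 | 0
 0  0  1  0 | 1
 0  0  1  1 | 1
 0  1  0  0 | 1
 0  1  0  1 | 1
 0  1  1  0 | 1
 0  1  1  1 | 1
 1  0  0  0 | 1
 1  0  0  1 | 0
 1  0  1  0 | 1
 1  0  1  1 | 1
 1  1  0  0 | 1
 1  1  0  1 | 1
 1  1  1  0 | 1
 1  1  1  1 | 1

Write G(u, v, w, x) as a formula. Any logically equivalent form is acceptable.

G(u, v, w, x) = not ((((not u and not v) and not w) and x) or (((u and not v) and not w) and x))

G is 0 on only 2 rows — (0,0,0,1), (1,0,0,1). Writing each as a minterm (¬u·¬v·¬w·x, u·¬v·¬w·x) and OR-ing them characterizes exactly where G=0, so G is the negation of that disjunction.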